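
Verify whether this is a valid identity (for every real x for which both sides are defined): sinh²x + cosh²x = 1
No, this is NOT an identity.

Claim: sinh²x + cosh²x = 1.
Test a specific point where both sides are defined: x = 1/2.
LHS = sinh²x + cosh²x ≈ 1.5431
RHS = 1 ≈ 1.0000
Since 1.5431 ≠ 1.0000, the equation fails at this point, so it cannot hold for every real x for which both sides are defined.
The correct hyperbolic identity is cosh²x - sinh²x = 1 (a difference); the sum sinh²x + cosh²x equals cosh(2x).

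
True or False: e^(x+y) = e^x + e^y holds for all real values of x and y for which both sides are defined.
False.

Claim: e^(x+y) = e^x + e^y.
Test a specific point where both sides are defined: x = 3, y = 4.
LHS = e^(x+y) ≈ 1096.6332
RHS = e^x + e^y ≈ 74.6837
Since 1096.6332 ≠ 74.6837, the equation fails at this point, so it cannot hold for all real values of x and y for which both sides are defined.
The correct rule is e^(x+y) = e^x · e^y (a product, not a sum).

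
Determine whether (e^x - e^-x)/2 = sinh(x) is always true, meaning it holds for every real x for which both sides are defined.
Yes, this is an identity.

Claim: (e^x - e^-x)/2 = sinh(x).
Reasoning: This is exactly the definition of the hyperbolic sine: sinh(x) := (e^x - e^-x)/2.
So the two sides agree for every real x for which both sides are defined.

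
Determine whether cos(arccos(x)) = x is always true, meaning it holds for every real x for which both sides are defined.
Claim: cos(arccos(x)) = x.
Reasoning: For -1 ≤ x ≤ 1 (where arccos is defined), arccos(x) is by definition an angle whose cosine equals x. Taking the cosine of that angle returns x. (Note the other order, arccos(cos x) = x, is NOT an identity.)
So the two sides agree for every real x for which both sides are defined.

Conclusion: Yes, this is an identity.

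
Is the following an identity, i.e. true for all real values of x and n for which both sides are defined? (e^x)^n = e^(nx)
Yes, this is an identity.

Claim: (e^x)^n = e^(nx).
Reasoning: e^x is a positive real number, and for a positive base B and real exponent n, B^n = e^(n·ln B). With B = e^x, ln B = x, so (e^x)^n = e^(n·x).
So the two sides agree for all real values of x and n for which both sides are defined.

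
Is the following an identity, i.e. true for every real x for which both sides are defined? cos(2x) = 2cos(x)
Claim: cos(2x) = 2cos(x).
Test a specific point where both sides are defined: x = -π/2.
LHS = cos(2x) ≈ -1.0000
RHS = 2cos(x) ≈ 0.0000
Since -1.0000 ≠ 0.0000, the equation fails at this point, so it cannot hold for every real x for which both sides are defined.
The correct double-angle formula is cos(2x) = cos²x - sin²x.

Conclusion: No, this is NOT an identity.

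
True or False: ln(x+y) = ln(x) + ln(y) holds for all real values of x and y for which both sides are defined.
Claim: ln(x+y) = ln(x) + ln(y).
Test a specific point where both sides are defined: x = 4, y = 1.
LHS = ln(x+y) ≈ 1.6094
RHS = ln(x) + ln(y) ≈ 1.3863
Since 1.6094 ≠ 1.3863, the equation fails at this point, so it cannot hold for all real values of x and y for which both sides are defined.
ln(x) + ln(y) = ln(xy), not ln(x+y).

Conclusion: False.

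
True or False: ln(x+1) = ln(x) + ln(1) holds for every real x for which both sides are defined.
Claim: ln(x+1) = ln(x) + ln(1).
Test a specific point where both sides are defined: x = 3/2.
LHS = ln(x+1) ≈ 0.9163
RHS = ln(x) + ln(1) ≈ 0.4055
Since 0.9163 ≠ 0.4055, the equation fails at this point, so it cannot hold for every real x for which both sides are defined.
ln(1) = 0, so the right side is just ln(x), which differs from ln(x+1).

Conclusion: False.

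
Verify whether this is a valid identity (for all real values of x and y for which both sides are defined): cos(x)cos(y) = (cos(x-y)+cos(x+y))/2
Claim: cos(x)cos(y) = (cos(x-y)+cos(x+y))/2.
Reasoning: cos(x-y) = cos(x)cos(y) + sin(x)sin(y) and cos(x+y) = cos(x)cos(y) - sin(x)sin(y). Adding, cos(x-y) + cos(x+y) = 2cos(x)cos(y); divide by 2.
So the two sides agree for all real values of x and y for which both sides are defined.

Conclusion: Yes, this is an identity.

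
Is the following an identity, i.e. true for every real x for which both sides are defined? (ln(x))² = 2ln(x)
Claim: (ln(x))² = 2ln(x).
Test a specific point where both sides are defined: x = 3.
LHS = (ln(x))² ≈ 1.2069
RHS = 2ln(x) ≈ 2.1972
Since 1.2069 ≠ 2.1972, the equation fails at this point, so it cannot hold for every real x for which both sides are defined.
2ln(x) equals ln(x²), which is not the same as (ln x)².

Conclusion: No, this is NOT an identity.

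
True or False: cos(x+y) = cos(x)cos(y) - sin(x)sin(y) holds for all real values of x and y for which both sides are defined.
True.

Claim: cos(x+y) = cos(x)cos(y) - sin(x)sin(y).
Reasoning: By Euler's formula e^(i(x+y)) = e^(ix)·e^(iy) = (cos x + i·sin x)(cos y + i·sin y). The real part of the left side is cos(x+y); the real part of the product is cos(x)cos(y) - sin(x)sin(y) (since i·i = -1).
So the two sides agree for all real values of x and y for which both sides are defined.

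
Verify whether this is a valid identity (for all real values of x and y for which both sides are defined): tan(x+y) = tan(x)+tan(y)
No, this is NOT an identity.

Claim: tan(x+y) = tan(x)+tan(y).
Test a specific point where both sides are defined: x = -π/4, y = π/3.
LHS = tan(x+y) ≈ 0.2679
RHS = tan(x)+tan(y) ≈ 0.7321
Since 0.2679 ≠ 0.7321, the equation fails at this point, so it cannot hold for all real values of x and y for which both sides are defined.
The correct formula is tan(x+y) = (tan(x) + tan(y))/(1 - tan(x)tan(y)).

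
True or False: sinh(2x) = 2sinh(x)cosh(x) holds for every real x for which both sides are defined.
Claim: sinh(2x) = 2sinh(x)cosh(x).
Reasoning: 2sinh(x)cosh(x) = 2 · (e^x - e^-x)/2 · (e^x + e^-x)/2 = (e^(2x) - e^(-2x))/2 = sinh(2x).
So the two sides agree for every real x for which both sides are defined.

Conclusion: True.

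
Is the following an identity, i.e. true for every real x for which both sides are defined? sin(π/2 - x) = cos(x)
Yes, this is an identity.

Claim: sin(π/2 - x) = cos(x).
Reasoning: Use sin(u - v) = sin(u)cos(v) - cos(u)sin(v) with u = π/2, v = x: sin(π/2)cos(x) - cos(π/2)sin(x) = 1·cos(x) - 0·sin(x) = cos(x).
So the two sides agree for every real x for which both sides are defined.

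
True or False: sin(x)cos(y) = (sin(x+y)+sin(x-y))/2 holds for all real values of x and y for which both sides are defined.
Claim: sin(x)cos(y) = (sin(x+y)+sin(x-y))/2.
Reasoning: sin(x+y) = sin(x)cos(y) + cos(x)sin(y) and sin(x-y) = sin(x)cos(y) - cos(x)sin(y). Adding, sin(x+y) + sin(x-y) = 2sin(x)cos(y); divide by 2.
So the two sides agree for all real values of x and y for which both sides are defined.

Conclusion: True.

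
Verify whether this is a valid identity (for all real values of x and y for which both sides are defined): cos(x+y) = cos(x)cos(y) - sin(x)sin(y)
Yes, this is an identity.

Claim: cos(x+y) = cos(x)cos(y) - sin(x)sin(y).
Reasoning: By Euler's formula e^(i(x+y)) = e^(ix)·e^(iy) = (cos x + i·sin x)(cos y + i·sin y). The real part of the left side is cos(x+y); the real part of the product is cos(x)cos(y) - sin(x)sin(y) (since i·i = -1).
So the two sides agree for all real values of x and y for which both sides are defined.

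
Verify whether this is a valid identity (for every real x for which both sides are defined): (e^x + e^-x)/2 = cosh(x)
Claim: (e^x + e^-x)/2 = cosh(x).
Reasoning: This is exactly the definition of the hyperbolic cosine: cosh(x) := (e^x + e^-x)/2.
So the two sides agree for every real x for which both sides are defined.

Conclusion: Yes, this is an identity.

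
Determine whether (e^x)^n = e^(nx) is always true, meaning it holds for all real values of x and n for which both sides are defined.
Yes, this is an identity.

Claim: (e^x)^n = e^(nx).
Reasoning: e^x is a positive real number, and for a positive base B and real exponent n, B^n = e^(n·ln B). With B = e^x, ln B = x, so (e^x)^n = e^(n·x).
So the two sides agree for all real values of x and n for which both sides are defined.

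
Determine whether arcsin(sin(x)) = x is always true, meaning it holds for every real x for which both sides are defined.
No, this is NOT an identity.

Claim: arcsin(sin(x)) = x.
Test a specific point where both sides are defined: x = 3π/4.
LHS = arcsin(sin(x)) ≈ 0.7854
RHS = x ≈ 2.3562
Since 0.7854 ≠ 2.3562, the equation fails at this point, so it cannot hold for every real x for which both sides are defined.
arcsin only returns values in [-π/2, π/2], so arcsin(sin(x)) = x holds only for x in that interval, not for all real x.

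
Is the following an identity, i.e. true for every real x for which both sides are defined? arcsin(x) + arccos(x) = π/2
Yes, this is an identity.

Claim: arcsin(x) + arccos(x) = π/2.
Reasoning: Both sides are defined for -1 ≤ x ≤ 1. Let θ = arcsin(x), so sin θ = x and θ ∈ [-π/2, π/2]. Then cos(π/2 - θ) = sin θ = x and π/2 - θ ∈ [0, π], which is exactly the range of arccos, so arccos(x) = π/2 - θ. Adding: arcsin(x) + arccos(x) = θ + (π/2 - θ) = π/2.
So the two sides agree for every real x for which both sides are defined.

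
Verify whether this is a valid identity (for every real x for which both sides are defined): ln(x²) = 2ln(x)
Claim: ln(x²) = 2ln(x).
Reasoning: The right side requires x > 0. For x > 0, x² = (e^(ln x))² = e^(2ln x), so ln(x²) = 2ln(x). (For x < 0 the right side is undefined, so those values are outside the claim.)
So the two sides agree for every real x for which both sides are defined.

Conclusion: Yes, this is an identity.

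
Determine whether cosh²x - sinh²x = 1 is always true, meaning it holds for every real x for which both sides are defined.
Yes, this is an identity.

Claim: cosh²x - sinh²x = 1.
Reasoning: With cosh(x) = (e^x + e^-x)/2 and sinh(x) = (e^x - e^-x)/2: cosh²x = (e^(2x) + 2 + e^(-2x))/4 and sinh²x = (e^(2x) - 2 + e^(-2x))/4. Subtracting leaves 4/4 = 1.
So the two sides agree for every real x for which both sides are defined.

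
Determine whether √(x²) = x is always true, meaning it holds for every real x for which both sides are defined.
No, this is NOT an identity.

Claim: √(x²) = x.
Test a specific point where both sides are defined: x = -3.
LHS = √(x²) ≈ 3.0000
RHS = x ≈ -3.0000
Since 3.0000 ≠ -3.0000, the equation fails at this point, so it cannot hold for every real x for which both sides are defined.
√(x²) = |x|, which differs from x whenever x < 0 (both sides are defined for every real x).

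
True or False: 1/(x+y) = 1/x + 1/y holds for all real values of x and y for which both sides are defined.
Claim: 1/(x+y) = 1/x + 1/y.
Test a specific point where both sides are defined: x = 4, y = -3.
LHS = 1/(x+y) ≈ 1.0000
RHS = 1/x + 1/y ≈ -0.0833
Since 1.0000 ≠ -0.0833, the equation fails at this point, so it cannot hold for all real values of x and y for which both sides are defined.
1/x + 1/y = (x+y)/(xy), which is not 1/(x+y).

Conclusion: False.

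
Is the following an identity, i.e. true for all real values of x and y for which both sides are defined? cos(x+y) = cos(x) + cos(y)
No, this is NOT an identity.

Claim: cos(x+y) = cos(x) + cos(y).
Test a specific point where both sides are defined: x = 2π/3, y = π.
LHS = cos(x+y) ≈ 0.5000
RHS = cos(x) + cos(y) ≈ -1.5000
Since 0.5000 ≠ -1.5000, the equation fails at this point, so it cannot hold for all real values of x and y for which both sides are defined.
The correct expansion is cos(x+y) = cos(x)cos(y) - sin(x)sin(y); cosine is not additive.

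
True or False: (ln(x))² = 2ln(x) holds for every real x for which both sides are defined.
False.

Claim: (ln(x))² = 2ln(x).
Test a specific point where both sides are defined: x = 1/2.
LHS = (ln(x))² ≈ 0.4805
RHS = 2ln(x) ≈ -1.3863
Since 0.4805 ≠ -1.3863, the equation fails at this point, so it cannot hold for every real x for which both sides are defined.
2ln(x) equals ln(x²), which is not the same as (ln x)².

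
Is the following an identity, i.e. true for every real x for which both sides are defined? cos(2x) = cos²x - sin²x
Claim: cos(2x) = cos²x - sin²x.
Reasoning: Put y = x in the addition formula cos(x+y) = cos(x)cos(y) - sin(x)sin(y): cos(2x) = cos²x - sin²x.
So the two sides agree for every real x for which both sides are defined.

Conclusion: Yes, this is an identity.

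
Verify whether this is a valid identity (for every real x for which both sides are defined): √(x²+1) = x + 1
Claim: √(x²+1) = x + 1.
Test a specific point where both sides are defined: x = -3.
LHS = √(x²+1) ≈ 3.1623
RHS = x + 1 ≈ -2.0000
Since 3.1623 ≠ -2.0000, the equation fails at this point, so it cannot hold for every real x for which both sides are defined.
(x+1)² = x² + 2x + 1 ≠ x² + 1 unless x = 0.

Conclusion: No, this is NOT an identity.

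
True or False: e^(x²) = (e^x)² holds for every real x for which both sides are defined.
Claim: e^(x²) = (e^x)².
Test a specific point where both sides are defined: x = -3.
LHS = e^(x²) ≈ 8103.0839
RHS = (e^x)² ≈ 0.0025
Since 8103.0839 ≠ 0.0025, the equation fails at this point, so it cannot hold for every real x for which both sides are defined.
(e^x)² = e^(2x), and 2x ≠ x² in general.

Conclusion: False.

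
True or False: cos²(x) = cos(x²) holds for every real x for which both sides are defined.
False.

Claim: cos²(x) = cos(x²).
Test a specific point where both sides are defined: x = 3π/4.
LHS = cos²(x) ≈ 0.5000
RHS = cos(x²) ≈ 0.7442
Since 0.5000 ≠ 0.7442, the equation fails at this point, so it cannot hold for every real x for which both sides are defined.
cos²(x) means (cos x)², squaring the output; cos(x²) squares the input. These are different functions.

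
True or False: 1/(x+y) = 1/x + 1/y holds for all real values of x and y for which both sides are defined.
Claim: 1/(x+y) = 1/x + 1/y.
Test a specific point where both sides are defined: x = 4, y = 3.
LHS = 1/(x+y) ≈ 0.1429
RHS = 1/x + 1/y ≈ 0.5833
Since 0.1429 ≠ 0.5833, the equation fails at this point, so it cannot hold for all real values of x and y for which both sides are defined.
1/x + 1/y = (x+y)/(xy), which is not 1/(x+y).

Conclusion: False.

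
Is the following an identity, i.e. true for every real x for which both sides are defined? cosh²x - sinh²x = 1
Yes, this is an identity.

Claim: cosh²x - sinh²x = 1.
Reasoning: With cosh(x) = (e^x + e^-x)/2 and sinh(x) = (e^x - e^-x)/2: cosh²x = (e^(2x) + 2 + e^(-2x))/4 and sinh²x = (e^(2x) - 2 + e^(-2x))/4. Subtracting leaves 4/4 = 1.
So the two sides agree for every real x for which both sides are defined.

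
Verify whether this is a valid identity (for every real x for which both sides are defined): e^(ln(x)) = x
Claim: e^(ln(x)) = x.
Reasoning: For x > 0, ln(x) is by definition the exponent p such that e^p = x. Raising e to that exponent therefore returns x: e^(ln x) = x.
So the two sides agree for every real x for which both sides are defined.

Conclusion: Yes, this is an identity.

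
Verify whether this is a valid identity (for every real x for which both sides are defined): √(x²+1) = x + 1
No, this is NOT an identity.

Claim: √(x²+1) = x + 1.
Test a specific point where both sides are defined: x = 2.
LHS = √(x²+1) ≈ 2.2361
RHS = x + 1 ≈ 3.0000
Since 2.2361 ≠ 3.0000, the equation fails at this point, so it cannot hold for every real x for which both sides are defined.
(x+1)² = x² + 2x + 1 ≠ x² + 1 unless x = 0.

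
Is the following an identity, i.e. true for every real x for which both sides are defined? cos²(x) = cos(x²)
No, this is NOT an identity.

Claim: cos²(x) = cos(x²).
Test a specific point where both sides are defined: x = -π/2.
LHS = cos²(x) ≈ 0.0000
RHS = cos(x²) ≈ -0.7812
Since 0.0000 ≠ -0.7812, the equation fails at this point, so it cannot hold for every real x for which both sides are defined.
cos²(x) means (cos x)², squaring the output; cos(x²) squares the input. These are different functions.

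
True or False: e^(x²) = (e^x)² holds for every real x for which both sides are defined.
False.

Claim: e^(x²) = (e^x)².
Test a specific point where both sides are defined: x = 1.
LHS = e^(x²) ≈ 2.7183
RHS = (e^x)² ≈ 7.3891
Since 2.7183 ≠ 7.3891, the equation fails at this point, so it cannot hold for every real x for which both sides are defined.
(e^x)² = e^(2x), and 2x ≠ x² in general.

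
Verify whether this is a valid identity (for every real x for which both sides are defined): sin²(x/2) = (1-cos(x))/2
Claim: sin²(x/2) = (1-cos(x))/2.
Reasoning: Use cos(2θ) = 1 - 2sin²θ with θ = x/2: cos(x) = 1 - 2sin²(x/2). Solving for sin²(x/2) gives (1 - cos(x))/2.
So the two sides agree for every real x for which both sides are defined.

Conclusion: Yes, this is an identity.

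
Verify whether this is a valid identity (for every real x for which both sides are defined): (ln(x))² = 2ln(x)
No, this is NOT an identity.

Claim: (ln(x))² = 2ln(x).
Test a specific point where both sides are defined: x = 5.
LHS = (ln(x))² ≈ 2.5903
RHS = 2ln(x) ≈ 3.2189
Since 2.5903 ≠ 3.2189, the equation fails at this point, so it cannot hold for every real x for which both sides are defined.
2ln(x) equals ln(x²), which is not the same as (ln x)².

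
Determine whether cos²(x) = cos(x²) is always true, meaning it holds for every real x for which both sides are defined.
Claim: cos²(x) = cos(x²).
Test a specific point where both sides are defined: x = -π/4.
LHS = cos²(x) ≈ 0.5000
RHS = cos(x²) ≈ 0.8157
Since 0.5000 ≠ 0.8157, the equation fails at this point, so it cannot hold for every real x for which both sides are defined.
cos²(x) means (cos x)², squaring the output; cos(x²) squares the input. These are different functions.

Conclusion: No, this is NOT an identity.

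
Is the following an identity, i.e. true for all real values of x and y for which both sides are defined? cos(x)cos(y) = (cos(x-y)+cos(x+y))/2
Yes, this is an identity.

Claim: cos(x)cos(y) = (cos(x-y)+cos(x+y))/2.
Reasoning: cos(x-y) = cos(x)cos(y) + sin(x)sin(y) and cos(x+y) = cos(x)cos(y) - sin(x)sin(y). Adding, cos(x-y) + cos(x+y) = 2cos(x)cos(y); divide by 2.
So the two sides agree for all real values of x and y for which both sides are defined.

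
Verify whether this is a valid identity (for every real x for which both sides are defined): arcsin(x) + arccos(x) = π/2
Claim: arcsin(x) + arccos(x) = π/2.
Reasoning: Both sides are defined for -1 ≤ x ≤ 1. Let θ = arcsin(x), so sin θ = x and θ ∈ [-π/2, π/2]. Then cos(π/2 - θ) = sin θ = x and π/2 - θ ∈ [0, π], which is exactly the range of arccos, so arccos(x) = π/2 - θ. Adding: arcsin(x) + arccos(x) = θ + (π/2 - θ) = π/2.
So the two sides agree for every real x for which both sides are defined.

Conclusion: Yes, this is an identity.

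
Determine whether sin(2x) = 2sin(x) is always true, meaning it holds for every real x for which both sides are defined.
No, this is NOT an identity.

Claim: sin(2x) = 2sin(x).
Test a specific point where both sides are defined: x = -π/2.
LHS = sin(2x) ≈ 0.0000
RHS = 2sin(x) ≈ -2.0000
Since 0.0000 ≠ -2.0000, the equation fails at this point, so it cannot hold for every real x for which both sides are defined.
The correct double-angle formula is sin(2x) = 2sin(x)cos(x).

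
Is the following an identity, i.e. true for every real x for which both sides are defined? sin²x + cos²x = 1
Yes, this is an identity.

Claim: sin²x + cos²x = 1.
Reasoning: The point (cos x, sin x) lies on the unit circle X² + Y² = 1, so cos²x + sin²x = 1 for every real x.
So the two sides agree for every real x for which both sides are defined.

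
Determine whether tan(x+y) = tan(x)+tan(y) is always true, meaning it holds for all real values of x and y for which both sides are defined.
No, this is NOT an identity.

Claim: tan(x+y) = tan(x)+tan(y).
Test a specific point where both sides are defined: x = -π/3, y = 2π/3.
LHS = tan(x+y) ≈ 1.7321
RHS = tan(x)+tan(y) ≈ -3.4641
Since 1.7321 ≠ -3.4641, the equation fails at this point, so it cannot hold for all real values of x and y for which both sides are defined.
The correct formula is tan(x+y) = (tan(x) + tan(y))/(1 - tan(x)tan(y)).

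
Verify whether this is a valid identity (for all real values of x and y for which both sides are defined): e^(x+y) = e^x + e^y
Claim: e^(x+y) = e^x + e^y.
Test a specific point where both sides are defined: x = 1, y = -1.
LHS = e^(x+y) ≈ 1.0000
RHS = e^x + e^y ≈ 3.0862
Since 1.0000 ≠ 3.0862, the equation fails at this point, so it cannot hold for all real values of x and y for which both sides are defined.
The correct rule is e^(x+y) = e^x · e^y (a product, not a sum).

Conclusion: No, this is NOT an identity.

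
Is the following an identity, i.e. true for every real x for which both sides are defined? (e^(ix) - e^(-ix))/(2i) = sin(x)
Claim: (e^(ix) - e^(-ix))/(2i) = sin(x).
Reasoning: By Euler's formula e^(ix) = cos(x) + i·sin(x) and e^(-ix) = cos(x) - i·sin(x). Subtracting cancels the cosine terms: e^(ix) - e^(-ix) = 2i·sin(x); divide by 2i.
So the two sides agree for every real x for which both sides are defined.

Conclusion: Yes, this is an identity.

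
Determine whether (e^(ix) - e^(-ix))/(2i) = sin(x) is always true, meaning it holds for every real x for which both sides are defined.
Claim: (e^(ix) - e^(-ix))/(2i) = sin(x).
Reasoning: By Euler's formula e^(ix) = cos(x) + i·sin(x) and e^(-ix) = cos(x) - i·sin(x). Subtracting cancels the cosine terms: e^(ix) - e^(-ix) = 2i·sin(x); divide by 2i.
So the two sides agree for every real x for which both sides are defined.

Conclusion: Yes, this is an identity.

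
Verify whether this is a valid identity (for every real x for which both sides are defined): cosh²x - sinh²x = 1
Yes, this is an identity.

Claim: cosh²x - sinh²x = 1.
Reasoning: With cosh(x) = (e^x + e^-x)/2 and sinh(x) = (e^x - e^-x)/2: cosh²x = (e^(2x) + 2 + e^(-2x))/4 and sinh²x = (e^(2x) - 2 + e^(-2x))/4. Subtracting leaves 4/4 = 1.
So the two sides agree for every real x for which both sides are defined.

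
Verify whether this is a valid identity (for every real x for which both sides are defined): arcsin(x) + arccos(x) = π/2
Claim: arcsin(x) + arccos(x) = π/2.
Reasoning: Both sides are defined for -1 ≤ x ≤ 1. Let θ = arcsin(x), so sin θ = x and θ ∈ [-π/2, π/2]. Then cos(π/2 - θ) = sin θ = x and π/2 - θ ∈ [0, π], which is exactly the range of arccos, so arccos(x) = π/2 - θ. Adding: arcsin(x) + arccos(x) = θ + (π/2 - θ) = π/2.
So the two sides agree for every real x for which both sides are defined.

Conclusion: Yes, this is an identity.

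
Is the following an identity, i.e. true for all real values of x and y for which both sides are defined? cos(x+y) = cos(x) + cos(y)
Claim: cos(x+y) = cos(x) + cos(y).
Test a specific point where both sides are defined: x = -π/4, y = -π/2.
LHS = cos(x+y) ≈ -0.7071
RHS = cos(x) + cos(y) ≈ 0.7071
Since -0.7071 ≠ 0.7071, the equation fails at this point, so it cannot hold for all real values of x and y for which both sides are defined.
The correct expansion is cos(x+y) = cos(x)cos(y) - sin(x)sin(y); cosine is not additive.

Conclusion: No, this is NOT an identity.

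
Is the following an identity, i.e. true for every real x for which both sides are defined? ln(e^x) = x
Claim: ln(e^x) = x.
Reasoning: ln is the inverse of the exponential: ln(e^x) asks for the exponent p with e^p = e^x, and since e^p is one-to-one that exponent is p = x.
So the two sides agree for every real x for which both sides are defined.

Conclusion: Yes, this is an identity.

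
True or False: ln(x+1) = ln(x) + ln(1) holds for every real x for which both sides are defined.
Claim: ln(x+1) = ln(x) + ln(1).
Test a specific point where both sides are defined: x = 5.
LHS = ln(x+1) ≈ 1.7918
RHS = ln(x) + ln(1) ≈ 1.6094
Since 1.7918 ≠ 1.6094, the equation fails at this point, so it cannot hold for every real x for which both sides are defined.
ln(1) = 0, so the right side is just ln(x), which differs from ln(x+1).

Conclusion: False.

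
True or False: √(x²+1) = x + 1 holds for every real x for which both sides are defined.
Claim: √(x²+1) = x + 1.
Test a specific point where both sides are defined: x = 2.
LHS = √(x²+1) ≈ 2.2361
RHS = x + 1 ≈ 3.0000
Since 2.2361 ≠ 3.0000, the equation fails at this point, so it cannot hold for every real x for which both sides are defined.
(x+1)² = x² + 2x + 1 ≠ x² + 1 unless x = 0.

Conclusion: False.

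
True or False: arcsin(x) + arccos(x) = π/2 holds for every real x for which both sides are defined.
Claim: arcsin(x) + arccos(x) = π/2.
Reasoning: Both sides are defined for -1 ≤ x ≤ 1. Let θ = arcsin(x), so sin θ = x and θ ∈ [-π/2, π/2]. Then cos(π/2 - θ) = sin θ = x and π/2 - θ ∈ [0, π], which is exactly the range of arccos, so arccos(x) = π/2 - θ. Adding: arcsin(x) + arccos(x) = θ + (π/2 - θ) = π/2.
So the two sides agree for every real x for which both sides are defined.

Conclusion: True.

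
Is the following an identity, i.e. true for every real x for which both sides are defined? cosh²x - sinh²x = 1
Yes, this is an identity.

Claim: cosh²x - sinh²x = 1.
Reasoning: With cosh(x) = (e^x + e^-x)/2 and sinh(x) = (e^x - e^-x)/2: cosh²x = (e^(2x) + 2 + e^(-2x))/4 and sinh²x = (e^(2x) - 2 + e^(-2x))/4. Subtracting leaves 4/4 = 1.
So the two sides agree for every real x for which both sides are defined.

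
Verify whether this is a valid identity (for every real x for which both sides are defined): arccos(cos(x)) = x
No, this is NOT an identity.

Claim: arccos(cos(x)) = x.
Test a specific point where both sides are defined: x = -π/4.
LHS = arccos(cos(x)) ≈ 0.7854
RHS = x ≈ -0.7854
Since 0.7854 ≠ -0.7854, the equation fails at this point, so it cannot hold for every real x for which both sides are defined.
arccos only returns values in [0, π], so arccos(cos(x)) = x holds only for x in that interval, not for all real x.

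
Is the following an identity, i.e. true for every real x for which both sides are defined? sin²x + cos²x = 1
Yes, this is an identity.

Claim: sin²x + cos²x = 1.
Reasoning: The point (cos x, sin x) lies on the unit circle X² + Y² = 1, so cos²x + sin²x = 1 for every real x.
So the two sides agree for every real x for which both sides are defined.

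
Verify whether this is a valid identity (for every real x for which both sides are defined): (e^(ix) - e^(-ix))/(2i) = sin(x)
Yes, this is an identity.

Claim: (e^(ix) - e^(-ix))/(2i) = sin(x).
Reasoning: By Euler's formula e^(ix) = cos(x) + i·sin(x) and e^(-ix) = cos(x) - i·sin(x). Subtracting cancels the cosine terms: e^(ix) - e^(-ix) = 2i·sin(x); divide by 2i.
So the two sides agree for every real x for which both sides are defined.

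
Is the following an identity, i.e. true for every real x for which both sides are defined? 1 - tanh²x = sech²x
Yes, this is an identity.

Claim: 1 - tanh²x = sech²x.
Reasoning: Divide cosh²x - sinh²x = 1 through by cosh²x (never zero): 1 - tanh²x = 1/cosh²x = sech²x.
So the two sides agree for every real x for which both sides are defined.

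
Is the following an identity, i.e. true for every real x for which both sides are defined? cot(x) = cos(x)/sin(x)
Claim: cot(x) = cos(x)/sin(x).
Reasoning: cot(x) is defined as 1/tan(x) = 1/(sin(x)/cos(x)) = cos(x)/sin(x), wherever sin(x) ≠ 0.
So the two sides agree for every real x for which both sides are defined.

Conclusion: Yes, this is an identity.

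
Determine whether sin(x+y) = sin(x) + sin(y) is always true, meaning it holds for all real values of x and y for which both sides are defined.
No, this is NOT an identity.

Claim: sin(x+y) = sin(x) + sin(y).
Test a specific point where both sides are defined: x = -π/2, y = π/6.
LHS = sin(x+y) ≈ -0.8660
RHS = sin(x) + sin(y) ≈ -0.5000
Since -0.8660 ≠ -0.5000, the equation fails at this point, so it cannot hold for all real values of x and y for which both sides are defined.
The correct expansion is sin(x+y) = sin(x)cos(y) + cos(x)sin(y); sine is not additive.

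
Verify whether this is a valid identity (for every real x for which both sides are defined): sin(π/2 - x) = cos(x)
Yes, this is an identity.

Claim: sin(π/2 - x) = cos(x).
Reasoning: Use sin(u - v) = sin(u)cos(v) - cos(u)sin(v) with u = π/2, v = x: sin(π/2)cos(x) - cos(π/2)sin(x) = 1·cos(x) - 0·sin(x) = cos(x).
So the two sides agree for every real x for which both sides are defined.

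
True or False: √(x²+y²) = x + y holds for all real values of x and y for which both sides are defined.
Claim: √(x²+y²) = x + y.
Test a specific point where both sides are defined: x = 3/2, y = 2.
LHS = √(x²+y²) ≈ 2.5000
RHS = x + y ≈ 3.5000
Since 2.5000 ≠ 3.5000, the equation fails at this point, so it cannot hold for all real values of x and y for which both sides are defined.
(x+y)² = x² + 2xy + y², not x² + y², so the square root does not split this way.

Conclusion: False.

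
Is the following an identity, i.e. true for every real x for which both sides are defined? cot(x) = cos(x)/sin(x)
Claim: cot(x) = cos(x)/sin(x).
Reasoning: cot(x) is defined as 1/tan(x) = 1/(sin(x)/cos(x)) = cos(x)/sin(x), wherever sin(x) ≠ 0.
So the two sides agree for every real x for which both sides are defined.

Conclusion: Yes, this is an identity.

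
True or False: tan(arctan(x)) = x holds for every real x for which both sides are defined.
True.

Claim: tan(arctan(x)) = x.
Reasoning: For every real x, arctan(x) is by definition the angle in (-π/2, π/2) whose tangent equals x. Taking the tangent of that angle returns x.
So the two sides agree for every real x for which both sides are defined.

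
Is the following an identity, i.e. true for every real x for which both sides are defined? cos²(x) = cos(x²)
Claim: cos²(x) = cos(x²).
Test a specific point where both sides are defined: x = π/6.
LHS = cos²(x) ≈ 0.7500
RHS = cos(x²) ≈ 0.9627
Since 0.7500 ≠ 0.9627, the equation fails at this point, so it cannot hold for every real x for which both sides are defined.
cos²(x) means (cos x)², squaring the output; cos(x²) squares the input. These are different functions.

Conclusion: No, this is NOT an identity.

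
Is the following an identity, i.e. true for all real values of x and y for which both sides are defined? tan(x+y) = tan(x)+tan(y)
Claim: tan(x+y) = tan(x)+tan(y).
Test a specific point where both sides are defined: x = -π/4, y = -π/3.
LHS = tan(x+y) ≈ 3.7321
RHS = tan(x)+tan(y) ≈ -2.7321
Since 3.7321 ≠ -2.7321, the equation fails at this point, so it cannot hold for all real values of x and y for which both sides are defined.
The correct formula is tan(x+y) = (tan(x) + tan(y))/(1 - tan(x)tan(y)).

Conclusion: No, this is NOT an identity.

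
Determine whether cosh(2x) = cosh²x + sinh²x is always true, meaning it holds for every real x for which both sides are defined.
Yes, this is an identity.

Claim: cosh(2x) = cosh²x + sinh²x.
Reasoning: cosh²x = (e^(2x) + 2 + e^(-2x))/4 and sinh²x = (e^(2x) - 2 + e^(-2x))/4. Adding gives (2e^(2x) + 2e^(-2x))/4 = (e^(2x) + e^(-2x))/2 = cosh(2x).
So the two sides agree for every real x for which both sides are defined.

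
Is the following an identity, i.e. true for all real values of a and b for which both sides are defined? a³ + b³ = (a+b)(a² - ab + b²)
Claim: a³ + b³ = (a+b)(a² - ab + b²).
Reasoning: Expand the right side: (a+b)(a² - ab + b²) = a³ - a²b + ab² + a²b - ab² + b³ = a³ + b³ (the middle terms cancel in pairs).
So the two sides agree for all real values of a and b for which both sides are defined.

Conclusion: Yes, this is an identity.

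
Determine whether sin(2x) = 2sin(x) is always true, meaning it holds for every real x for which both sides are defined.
No, this is NOT an identity.

Claim: sin(2x) = 2sin(x).
Test a specific point where both sides are defined: x = π/3.
LHS = sin(2x) ≈ 0.8660
RHS = 2sin(x) ≈ 1.7321
Since 0.8660 ≠ 1.7321, the equation fails at this point, so it cannot hold for every real x for which both sides are defined.
The correct double-angle formula is sin(2x) = 2sin(x)cos(x).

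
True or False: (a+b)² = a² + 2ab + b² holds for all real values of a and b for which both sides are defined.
Claim: (a+b)² = a² + 2ab + b².
Reasoning: Expand: (a+b)² = (a+b)(a+b) = a·a + a·b + b·a + b·b = a² + 2ab + b².
So the two sides agree for all real values of a and b for which both sides are defined.

Conclusion: True.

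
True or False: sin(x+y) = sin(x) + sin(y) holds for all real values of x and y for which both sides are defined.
Claim: sin(x+y) = sin(x) + sin(y).
Test a specific point where both sides are defined: x = π/4, y = π/3.
LHS = sin(x+y) ≈ 0.9659
RHS = sin(x) + sin(y) ≈ 1.5731
Since 0.9659 ≠ 1.5731, the equation fails at this point, so it cannot hold for all real values of x and y for which both sides are defined.
The correct expansion is sin(x+y) = sin(x)cos(y) + cos(x)sin(y); sine is not additive.

Conclusion: False.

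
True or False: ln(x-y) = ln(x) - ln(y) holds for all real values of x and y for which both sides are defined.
Claim: ln(x-y) = ln(x) - ln(y).
Test a specific point where both sides are defined: x = 3, y = 1/2.
LHS = ln(x-y) ≈ 0.9163
RHS = ln(x) - ln(y) ≈ 1.7918
Since 0.9163 ≠ 1.7918, the equation fails at this point, so it cannot hold for all real values of x and y for which both sides are defined.
ln(x) - ln(y) = ln(x/y), not ln(x-y).

Conclusion: False.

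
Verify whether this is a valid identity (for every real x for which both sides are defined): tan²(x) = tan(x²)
Claim: tan²(x) = tan(x²).
Test a specific point where both sides are defined: x = π/6.
LHS = tan²(x) ≈ 0.3333
RHS = tan(x²) ≈ 0.2812
Since 0.3333 ≠ 0.2812, the equation fails at this point, so it cannot hold for every real x for which both sides are defined.
tan²(x) means (tan x)², squaring the output; tan(x²) squares the input. These are different functions.

Conclusion: No, this is NOT an identity.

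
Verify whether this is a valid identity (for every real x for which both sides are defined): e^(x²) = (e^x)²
Claim: e^(x²) = (e^x)².
Test a specific point where both sides are defined: x = 3/2.
LHS = e^(x²) ≈ 9.4877
RHS = (e^x)² ≈ 20.0855
Since 9.4877 ≠ 20.0855, the equation fails at this point, so it cannot hold for every real x for which both sides are defined.
(e^x)² = e^(2x), and 2x ≠ x² in general.

Conclusion: No, this is NOT an identity.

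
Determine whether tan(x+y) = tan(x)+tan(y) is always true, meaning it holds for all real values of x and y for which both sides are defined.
No, this is NOT an identity.

Claim: tan(x+y) = tan(x)+tan(y).
Test a specific point where both sides are defined: x = -π/3, y = π/4.
LHS = tan(x+y) ≈ -0.2679
RHS = tan(x)+tan(y) ≈ -0.7321
Since -0.2679 ≠ -0.7321, the equation fails at this point, so it cannot hold for all real values of x and y for which both sides are defined.
The correct formula is tan(x+y) = (tan(x) + tan(y))/(1 - tan(x)tan(y)).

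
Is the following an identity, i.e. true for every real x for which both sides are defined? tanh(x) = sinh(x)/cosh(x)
Yes, this is an identity.

Claim: tanh(x) = sinh(x)/cosh(x).
Reasoning: tanh(x) is defined as sinh(x)/cosh(x) = (e^x - e^-x)/(e^x + e^-x); cosh(x) ≥ 1 is never zero, so this holds for every real x.
So the two sides agree for every real x for which both sides are defined.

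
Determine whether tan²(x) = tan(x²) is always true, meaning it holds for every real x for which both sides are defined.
No, this is NOT an identity.

Claim: tan²(x) = tan(x²).
Test a specific point where both sides are defined: x = -π/6.
LHS = tan²(x) ≈ 0.3333
RHS = tan(x²) ≈ 0.2812
Since 0.3333 ≠ 0.2812, the equation fails at this point, so it cannot hold for every real x for which both sides are defined.
tan²(x) means (tan x)², squaring the output; tan(x²) squares the input. These are different functions.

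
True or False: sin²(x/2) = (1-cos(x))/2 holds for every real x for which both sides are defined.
True.

Claim: sin²(x/2) = (1-cos(x))/2.
Reasoning: Use cos(2θ) = 1 - 2sin²θ with θ = x/2: cos(x) = 1 - 2sin²(x/2). Solving for sin²(x/2) gives (1 - cos(x))/2.
So the two sides agree for every real x for which both sides are defined.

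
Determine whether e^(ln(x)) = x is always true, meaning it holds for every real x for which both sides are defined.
Claim: e^(ln(x)) = x.
Reasoning: For x > 0, ln(x) is by definition the exponent p such that e^p = x. Raising e to that exponent therefore returns x: e^(ln x) = x.
So the two sides agree for every real x for which both sides are defined.

Conclusion: Yes, this is an identity.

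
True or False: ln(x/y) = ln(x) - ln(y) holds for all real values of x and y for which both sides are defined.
Claim: ln(x/y) = ln(x) - ln(y).
Reasoning: Both sides are simultaneously defined only when x, y > 0. Write x = e^p, y = e^q. Then x/y = e^(p-q), so ln(x/y) = p - q = ln(x) - ln(y).
So the two sides agree for all real values of x and y for which both sides are defined.

Conclusion: True.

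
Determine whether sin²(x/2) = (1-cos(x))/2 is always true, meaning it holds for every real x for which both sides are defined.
Claim: sin²(x/2) = (1-cos(x))/2.
Reasoning: Use cos(2θ) = 1 - 2sin²θ with θ = x/2: cos(x) = 1 - 2sin²(x/2). Solving for sin²(x/2) gives (1 - cos(x))/2.
So the two sides agree for every real x for which both sides are defined.

Conclusion: Yes, this is an identity.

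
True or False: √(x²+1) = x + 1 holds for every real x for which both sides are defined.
False.

Claim: √(x²+1) = x + 1.
Test a specific point where both sides are defined: x = 2.
LHS = √(x²+1) ≈ 2.2361
RHS = x + 1 ≈ 3.0000
Since 2.2361 ≠ 3.0000, the equation fails at this point, so it cannot hold for every real x for which both sides are defined.
(x+1)² = x² + 2x + 1 ≠ x² + 1 unless x = 0.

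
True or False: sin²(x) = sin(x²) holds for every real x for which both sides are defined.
False.

Claim: sin²(x) = sin(x²).
Test a specific point where both sides are defined: x = -π/2.
LHS = sin²(x) ≈ 1.0000
RHS = sin(x²) ≈ 0.6243
Since 1.0000 ≠ 0.6243, the equation fails at this point, so it cannot hold for every real x for which both sides are defined.
sin²(x) means (sin x)², squaring the output; sin(x²) squares the input. These are different functions.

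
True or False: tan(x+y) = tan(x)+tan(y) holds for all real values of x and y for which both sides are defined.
Claim: tan(x+y) = tan(x)+tan(y).
Test a specific point where both sides are defined: x = 3π/4, y = -π/6.
LHS = tan(x+y) ≈ -3.7321
RHS = tan(x)+tan(y) ≈ -1.5774
Since -3.7321 ≠ -1.5774, the equation fails at this point, so it cannot hold for all real values of x and y for which both sides are defined.
The correct formula is tan(x+y) = (tan(x) + tan(y))/(1 - tan(x)tan(y)).

Conclusion: False.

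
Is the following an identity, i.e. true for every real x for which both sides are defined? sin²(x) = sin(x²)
Claim: sin²(x) = sin(x²).
Test a specific point where both sides are defined: x = -π/6.
LHS = sin²(x) ≈ 0.2500
RHS = sin(x²) ≈ 0.2707
Since 0.2500 ≠ 0.2707, the equation fails at this point, so it cannot hold for every real x for which both sides are defined.
sin²(x) means (sin x)², squaring the output; sin(x²) squares the input. These are different functions.

Conclusion: No, this is NOT an identity.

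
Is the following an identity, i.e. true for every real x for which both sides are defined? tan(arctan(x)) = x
Yes, this is an identity.

Claim: tan(arctan(x)) = x.
Reasoning: For every real x, arctan(x) is by definition the angle in (-π/2, π/2) whose tangent equals x. Taking the tangent of that angle returns x.
So the two sides agree for every real x for which both sides are defined.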